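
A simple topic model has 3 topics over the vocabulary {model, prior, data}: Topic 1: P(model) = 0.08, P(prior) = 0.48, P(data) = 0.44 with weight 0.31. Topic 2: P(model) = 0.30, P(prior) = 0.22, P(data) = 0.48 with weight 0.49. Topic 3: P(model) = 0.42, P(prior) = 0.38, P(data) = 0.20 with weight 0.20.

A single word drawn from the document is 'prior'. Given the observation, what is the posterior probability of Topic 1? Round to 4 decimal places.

0.4474

Posterior ∝ prior × likelihood, so P(k | x) ∝ P(Z=k) f_k(x); normalise over all components.
Categorical probabilities:
  p_1 = P(prior | comp) = 0.48
  p_2 = P(prior | comp) = 0.22
  p_3 = P(prior | comp) = 0.38
Weight by the priors:
  P(Z=1)·p_1 = 0.31 × 0.48 = 0.1488
  P(Z=2)·p_2 = 0.49 × 0.22 = 0.1078
  P(Z=3)·p_3 = 0.20 × 0.38 = 0.076
Sum: 0.1488 + 0.1078 + 0.076 = 0.3326
So the posterior for Topic 1 is 0.1488 / 0.3326 ≈ 0.4474.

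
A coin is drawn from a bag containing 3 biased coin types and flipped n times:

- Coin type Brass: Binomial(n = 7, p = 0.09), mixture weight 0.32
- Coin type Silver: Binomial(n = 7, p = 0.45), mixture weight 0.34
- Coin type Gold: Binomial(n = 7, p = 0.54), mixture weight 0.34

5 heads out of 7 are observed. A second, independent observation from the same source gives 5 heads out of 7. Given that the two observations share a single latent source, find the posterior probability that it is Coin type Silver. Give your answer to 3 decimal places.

The responsibility of component k is π_k f_k(x) divided by Σ_j π_j f_j(x).
Since both observations come from the same component, the likelihood for component k is f_k(x₁)·f_k(x₂).
  f_Brass = [0.000102687] × [0.000102687] = 1.05446e-08
  f_Silver = [0.117221] × [0.117221] = 0.0137409
  f_Gold = [0.204035] × [0.204035] = 0.0416301
Prior × likelihood for each component:
  π_Brass·f_Brass = 0.32 × 1.05446e-08 = 3.37427e-09
  π_Silver·f_Silver = 0.34 × 0.0137409 = 0.0046719
  π_Gold·f_Gold = 0.34 × 0.0416301 = 0.0141542
Denominator: 3.37427e-09 + 0.0046719 + 0.0141542 = 0.0188261
Responsibility of Coin type Silver: 0.0046719 / 0.0188261 ≈ 0.248

0.248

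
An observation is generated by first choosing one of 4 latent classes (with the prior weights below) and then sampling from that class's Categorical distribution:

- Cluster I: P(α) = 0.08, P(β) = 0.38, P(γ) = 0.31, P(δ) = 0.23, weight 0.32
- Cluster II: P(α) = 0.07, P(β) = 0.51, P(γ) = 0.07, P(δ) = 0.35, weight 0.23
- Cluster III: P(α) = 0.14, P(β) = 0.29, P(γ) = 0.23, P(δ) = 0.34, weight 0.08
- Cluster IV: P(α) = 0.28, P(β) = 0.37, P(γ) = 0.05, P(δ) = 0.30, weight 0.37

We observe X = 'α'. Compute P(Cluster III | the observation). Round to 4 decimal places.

Apply Bayes' rule: the posterior for each component is proportional to its prior times its likelihood at x.
Evaluate each component's likelihood at the observed value:
  L_I = P(α | comp) = 0.08
  L_II = P(α | comp) = 0.07
  L_III = P(α | comp) = 0.14
  L_IV = P(α | comp) = 0.28
Unnormalised posteriors:
  w_I·L_I = 0.32 × 0.08 = 0.0256
  w_II·L_II = 0.23 × 0.07 = 0.0161
  w_III·L_III = 0.08 × 0.14 = 0.0112
  w_IV·L_IV = 0.37 × 0.28 = 0.1036
Denominator: 0.0256 + 0.0161 + 0.0112 + 0.1036 = 0.1565
So the posterior for Cluster III is 0.0112 / 0.1565 ≈ 0.0716.

0.0716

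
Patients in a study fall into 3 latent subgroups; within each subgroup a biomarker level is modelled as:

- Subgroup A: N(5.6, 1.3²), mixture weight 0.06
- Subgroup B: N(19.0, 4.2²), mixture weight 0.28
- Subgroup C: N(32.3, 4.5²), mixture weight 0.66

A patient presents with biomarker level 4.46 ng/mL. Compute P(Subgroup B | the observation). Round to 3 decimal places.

Apply Bayes' rule: the posterior for each component is proportional to its prior times its likelihood at x.
Evaluate each component's likelihood at the observed value:
  f_A = 0.208921
  f_B = 0.000237245
  f_C = 4.32933e-10
Unnormalised posteriors:
  π_A·f_A = 0.06 × 0.208921 = 0.0125353
  π_B·f_B = 0.28 × 0.000237245 = 6.64287e-05
  π_C·f_C = 0.66 × 4.32933e-10 = 2.85736e-10
Denominator: 0.0125353 + 6.64287e-05 + 2.85736e-10 = 0.0126017
P(Subgroup B | the observation) = 6.64287e-05 / 0.0126017 ≈ 0.005

0.005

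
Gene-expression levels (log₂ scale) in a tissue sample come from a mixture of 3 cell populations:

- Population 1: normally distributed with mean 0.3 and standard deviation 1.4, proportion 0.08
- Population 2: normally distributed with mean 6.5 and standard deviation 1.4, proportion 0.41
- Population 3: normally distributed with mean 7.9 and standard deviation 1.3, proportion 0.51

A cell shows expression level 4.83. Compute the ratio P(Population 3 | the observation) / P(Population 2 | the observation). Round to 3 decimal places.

Only the two components matter; the odds are (w_i f_i(x)) / (w_j f_j(x)).
Component likelihoods at x = 4.83:
  p_1 = 0.00151804
  p_2 = 0.139895
  p_3 = 0.0188784
0.009628 / 0.0573569 ≈ 0.168

0.168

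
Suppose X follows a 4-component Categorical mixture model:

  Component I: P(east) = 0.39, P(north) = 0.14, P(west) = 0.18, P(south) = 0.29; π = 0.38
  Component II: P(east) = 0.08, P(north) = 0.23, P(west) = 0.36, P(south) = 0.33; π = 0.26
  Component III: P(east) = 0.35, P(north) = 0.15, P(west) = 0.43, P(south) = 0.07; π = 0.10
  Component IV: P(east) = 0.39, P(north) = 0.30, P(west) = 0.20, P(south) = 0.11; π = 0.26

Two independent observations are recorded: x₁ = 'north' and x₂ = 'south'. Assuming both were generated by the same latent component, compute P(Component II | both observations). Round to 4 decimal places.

0.4406

Apply Bayes' rule: the posterior for each component is proportional to its prior times its likelihood at x.
Since both observations come from the same component, the likelihood for component k is f_k(x₁)·f_k(x₂).
  f_I = [P(north | comp) = 0.14] × [0.29] = 0.0406
  f_II = [P(north | comp) = 0.23] × [0.33] = 0.0759
  f_III = [P(north | comp) = 0.15] × [0.07] = 0.0105
  f_IV = [P(north | comp) = 0.30] × [0.11] = 0.033
Unnormalised posteriors:
  π_I·f_I = 0.38 × 0.0406 = 0.015428
  π_II·f_II = 0.26 × 0.0759 = 0.019734
  π_III·f_III = 0.10 × 0.0105 = 0.00105
  π_IV·f_IV = 0.26 × 0.033 = 0.00858
Normaliser: 0.015428 + 0.019734 + 0.00105 + 0.00858 = 0.044792
P(Component II | data) = 0.019734 / 0.044792 ≈ 0.4406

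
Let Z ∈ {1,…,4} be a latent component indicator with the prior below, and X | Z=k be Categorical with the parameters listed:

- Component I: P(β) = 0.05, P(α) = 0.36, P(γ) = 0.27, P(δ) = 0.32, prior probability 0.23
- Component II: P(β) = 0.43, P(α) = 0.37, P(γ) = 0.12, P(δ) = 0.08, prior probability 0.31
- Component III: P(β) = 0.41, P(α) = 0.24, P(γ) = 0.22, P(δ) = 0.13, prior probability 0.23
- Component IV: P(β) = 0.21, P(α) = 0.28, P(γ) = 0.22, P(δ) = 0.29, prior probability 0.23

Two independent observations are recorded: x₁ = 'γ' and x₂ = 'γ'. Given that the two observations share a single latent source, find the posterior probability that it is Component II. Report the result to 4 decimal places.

The responsibility of component k is π_k f_k(x) divided by Σ_j π_j f_j(x).
Since both observations come from the same component, the likelihood for component k is f_k(x₁)·f_k(x₂).
  p_I = [P(γ | comp) = 0.27] × [0.27] = 0.0729
  p_II = [P(γ | comp) = 0.12] × [0.12] = 0.0144
  p_III = [P(γ | comp) = 0.22] × [0.22] = 0.0484
  p_IV = [P(γ | comp) = 0.22] × [0.22] = 0.0484
Multiply by the mixture weights:
  π_I·p_I = 0.23 × 0.0729 = 0.016767
  π_II·p_II = 0.31 × 0.0144 = 0.004464
  π_III·p_III = 0.23 × 0.0484 = 0.011132
  π_IV·p_IV = 0.23 × 0.0484 = 0.011132
Normaliser: 0.016767 + 0.004464 + 0.011132 + 0.011132 = 0.043495
Responsibility of Component II: 0.004464 / 0.043495 ≈ 0.1026

0.1026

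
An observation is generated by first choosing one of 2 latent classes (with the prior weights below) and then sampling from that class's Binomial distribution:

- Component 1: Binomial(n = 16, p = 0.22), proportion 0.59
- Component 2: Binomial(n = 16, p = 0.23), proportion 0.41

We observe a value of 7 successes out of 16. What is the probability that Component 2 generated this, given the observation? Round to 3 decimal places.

0.458

P(component k | x) = π_k·f_k(x) / marginal(x), where marginal(x) = Σ_j π_j·f_j(x).
Binomial probabilities:
  f_1 = C(16,7)·0.22^7·0.78^9 = 11440·2.49436e-05·0.106869 = 0.0304955
  f_2 = C(16,7)·0.23^7·0.77^9 = 11440·3.40483e-05·0.0951517 = 0.0370627
Weight by the priors:
  π_1·f_1 = 0.59 × 0.0304955 = 0.0179924
  π_2·f_2 = 0.41 × 0.0370627 = 0.0151957
Marginal: 0.0179924 + 0.0151957 = 0.0331881
P(Component 2 | x) ≈ 0.458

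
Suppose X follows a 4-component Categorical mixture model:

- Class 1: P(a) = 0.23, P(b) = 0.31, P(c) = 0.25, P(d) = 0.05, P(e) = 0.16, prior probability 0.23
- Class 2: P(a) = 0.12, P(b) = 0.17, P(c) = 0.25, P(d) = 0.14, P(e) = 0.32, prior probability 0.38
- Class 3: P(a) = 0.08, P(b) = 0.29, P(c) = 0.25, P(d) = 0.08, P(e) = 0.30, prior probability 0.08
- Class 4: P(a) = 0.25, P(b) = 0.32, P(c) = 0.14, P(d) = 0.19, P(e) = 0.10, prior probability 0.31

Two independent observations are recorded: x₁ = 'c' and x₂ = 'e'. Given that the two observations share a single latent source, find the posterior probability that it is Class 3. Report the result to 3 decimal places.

0.120

The responsibility of component k is w_k f_k(x) divided by Σ_j w_j f_j(x).
Since both observations come from the same component, the likelihood for component k is f_k(x₁)·f_k(x₂).
  f_1 = [P(c | comp) = 0.25] × [0.16] = 0.04
  f_2 = [P(c | comp) = 0.25] × [0.32] = 0.08
  f_3 = [P(c | comp) = 0.25] × [0.3] = 0.075
  f_4 = [P(c | comp) = 0.14] × [0.1] = 0.014
Multiply by the mixture weights:
  w_1·f_1 = 0.23 × 0.04 = 0.0092
  w_2·f_2 = 0.38 × 0.08 = 0.0304
  w_3·f_3 = 0.08 × 0.075 = 0.006
  w_4·f_4 = 0.31 × 0.014 = 0.00434
Denominator: 0.0092 + 0.0304 + 0.006 + 0.00434 = 0.04994
So the posterior for Class 3 is 0.006 / 0.04994 ≈ 0.120.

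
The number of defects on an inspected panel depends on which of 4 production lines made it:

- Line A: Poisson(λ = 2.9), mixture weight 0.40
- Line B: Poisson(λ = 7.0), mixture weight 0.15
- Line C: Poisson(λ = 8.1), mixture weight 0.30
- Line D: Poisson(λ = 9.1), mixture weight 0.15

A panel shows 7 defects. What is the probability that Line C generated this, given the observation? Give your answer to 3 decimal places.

0.468

The responsibility of component k is π_k f_k(x) divided by Σ_j π_j f_j(x).
Poisson probabilities:
  L_A = e^(−2.9)·2.9^7/7! = 0.0188322
  L_B = e^(−7.0)·7.0^7/7! = 0.149003
  L_C = e^(−8.1)·8.1^7/7! = 0.137778
  L_D = e^(−9.1)·9.1^7/7! = 0.114493
Weight by the priors:
  π_A·L_A = 0.40 × 0.0188322 = 0.00753289
  π_B·L_B = 0.15 × 0.149003 = 0.0223504
  π_C·L_C = 0.30 × 0.137778 = 0.0413333
  π_D·L_D = 0.15 × 0.114493 = 0.017174
Denominator: 0.00753289 + 0.0223504 + 0.0413333 + 0.017174 = 0.0883906
P(Line C | the observation) ≈ 0.468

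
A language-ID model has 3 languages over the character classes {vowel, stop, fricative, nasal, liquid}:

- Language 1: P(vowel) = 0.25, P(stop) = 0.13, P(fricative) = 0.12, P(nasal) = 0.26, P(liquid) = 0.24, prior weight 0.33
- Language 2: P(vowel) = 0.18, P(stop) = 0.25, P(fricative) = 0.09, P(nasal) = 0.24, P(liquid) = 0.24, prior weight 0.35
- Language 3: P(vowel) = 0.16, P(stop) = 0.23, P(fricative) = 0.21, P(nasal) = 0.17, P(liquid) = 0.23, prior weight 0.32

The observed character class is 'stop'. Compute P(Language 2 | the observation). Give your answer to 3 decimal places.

0.429

By Bayes' theorem, P(k | x) = w_k f_k(x) / Σ_j w_j f_j(x).
Evaluate each component's likelihood at the observed value:
  L_1 = 0.13
  L_2 = 0.25
  L_3 = 0.23
Prior × likelihood for each component:
  w_1·L_1 = 0.33 × 0.13 = 0.0429
  w_2·L_2 = 0.35 × 0.25 = 0.0875
  w_3·L_3 = 0.32 × 0.23 = 0.0736
Sum: 0.0429 + 0.0875 + 0.0736 = 0.204
Responsibility of Language 2: 0.0875 / 0.204 ≈ 0.429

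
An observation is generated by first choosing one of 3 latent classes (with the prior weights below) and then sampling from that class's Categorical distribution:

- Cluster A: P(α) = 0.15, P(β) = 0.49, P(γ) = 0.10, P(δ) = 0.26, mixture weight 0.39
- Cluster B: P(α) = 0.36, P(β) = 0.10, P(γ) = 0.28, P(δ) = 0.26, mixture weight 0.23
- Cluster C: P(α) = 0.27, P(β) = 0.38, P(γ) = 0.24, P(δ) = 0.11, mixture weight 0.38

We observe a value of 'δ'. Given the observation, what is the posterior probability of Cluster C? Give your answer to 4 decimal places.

P(component k | x) = P(Z=k)·f_k(x) / marginal(x), where marginal(x) = Σ_j P(Z=j)·f_j(x).
Evaluate each component's likelihood at the observed value:
  L_A = 0.26
  L_B = 0.26
  L_C = 0.11
Prior × likelihood for each component:
  P(Z=A)·L_A = 0.39 × 0.26 = 0.1014
  P(Z=B)·L_B = 0.23 × 0.26 = 0.0598
  P(Z=C)·L_C = 0.38 × 0.11 = 0.0418
Sum: 0.1014 + 0.0598 + 0.0418 = 0.203
So the posterior for Cluster C is 0.0418 / 0.203 ≈ 0.2059.

0.2059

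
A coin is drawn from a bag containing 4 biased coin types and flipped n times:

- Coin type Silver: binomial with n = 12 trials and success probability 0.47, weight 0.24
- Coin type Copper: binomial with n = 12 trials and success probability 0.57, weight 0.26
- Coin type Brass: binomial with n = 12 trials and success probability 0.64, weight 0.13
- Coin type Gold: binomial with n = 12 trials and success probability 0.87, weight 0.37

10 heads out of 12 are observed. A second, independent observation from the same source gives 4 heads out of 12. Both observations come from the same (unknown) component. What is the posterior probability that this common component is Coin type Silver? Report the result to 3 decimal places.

P(component k | x) = w_k·f_k(x) / marginal(x), where marginal(x) = Σ_j w_j·f_j(x).
Since both observations come from the same component, the likelihood for component k is f_k(x₁)·f_k(x₂).
  f_Silver = [C(12,10)·0.47^10·0.53^2 = 66·0.000525991·0.2809 = 0.00975156] × [0.150385] = 0.00146649
  f_Copper = [C(12,10)·0.57^10·0.43^2 = 66·0.00362033·0.1849 = 0.0441804] × [0.0610734] = 0.00269825
  f_Brass = [C(12,10)·0.64^10·0.36^2 = 66·0.0115292·0.1296 = 0.0986163] × [0.0234285] = 0.00231044
  f_Gold = [C(12,10)·0.87^10·0.13^2 = 66·0.248423·0.0169 = 0.277091] × [2.31328e-05] = 6.40991e-06
Weight by the priors:
  w_Silver·f_Silver = 0.24 × 0.00146649 = 0.000351957
  w_Copper·f_Copper = 0.26 × 0.00269825 = 0.000701544
  w_Brass·f_Brass = 0.13 × 0.00231044 = 0.000300357
  w_Gold·f_Gold = 0.37 × 6.40991e-06 = 2.37167e-06
Denominator: 0.000351957 + 0.000701544 + 0.000300357 + 2.37167e-06 = 0.00135623
So the posterior for Coin type Silver is 0.000351957 / 0.00135623 ≈ 0.260.

0.260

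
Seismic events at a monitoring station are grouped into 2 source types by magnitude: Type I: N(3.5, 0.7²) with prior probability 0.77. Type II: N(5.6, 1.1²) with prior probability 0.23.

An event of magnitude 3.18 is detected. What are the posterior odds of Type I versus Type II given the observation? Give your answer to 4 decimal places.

The posterior odds equal the prior odds times the likelihood ratio: (π_i/π_j)·(f_i(x)/f_j(x)).
Normal densities:
  f_I = 0.513373
  f_II = 0.0322496
0.395297 / 0.00741741 ≈ 53.2931

53.2931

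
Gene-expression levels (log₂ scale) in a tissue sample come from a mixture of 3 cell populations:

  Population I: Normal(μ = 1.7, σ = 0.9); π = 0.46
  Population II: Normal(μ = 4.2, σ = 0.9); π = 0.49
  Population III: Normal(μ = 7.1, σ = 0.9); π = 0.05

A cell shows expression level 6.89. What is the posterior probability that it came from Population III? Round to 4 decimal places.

0.8963

Posterior ∝ prior × likelihood, so P(k | x) ∝ π_k f_k(x); normalise over all components.
Component likelihoods at x = 6.89:
  L_I = (1/(0.9·√(2π)))·exp(−(6.89−1.7)²/(2·0.9²)) = 0.443269·exp(-16.62722) = 2.66414e-08
  L_II = (1/(0.9·√(2π)))·exp(−(6.89−4.2)²/(2·0.9²)) = 0.443269·exp(-4.46673) = 0.00509087
  L_III = (1/(0.9·√(2π)))·exp(−(6.89−7.1)²/(2·0.9²)) = 0.443269·exp(-0.02722) = 0.431365
Weight by the priors:
  π_I·L_I = 0.46 × 2.66414e-08 = 1.2255e-08
  π_II·L_II = 0.49 × 0.00509087 = 0.00249453
  π_III·L_III = 0.05 × 0.431365 = 0.0215683
Marginal: 1.2255e-08 + 0.00249453 + 0.0215683 = 0.0240628
So the posterior for Population III is 0.0215683 / 0.0240628 ≈ 0.8963.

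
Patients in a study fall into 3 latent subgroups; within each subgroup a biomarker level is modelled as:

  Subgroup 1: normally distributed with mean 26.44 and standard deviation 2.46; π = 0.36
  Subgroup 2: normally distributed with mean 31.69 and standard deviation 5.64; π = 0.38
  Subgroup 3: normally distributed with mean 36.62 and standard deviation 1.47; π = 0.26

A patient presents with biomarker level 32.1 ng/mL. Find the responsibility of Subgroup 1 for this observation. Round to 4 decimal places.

0.1311

Posterior ∝ prior × likelihood, so P(k | x) ∝ w_k f_k(x); normalise over all components.
Normal densities:
  f_1 = 0.0114935
  f_2 = 0.0705478
  f_3 = 0.00240191
Prior × likelihood for each component:
  w_1·f_1 = 0.36 × 0.0114935 = 0.00413767
  w_2·f_2 = 0.38 × 0.0705478 = 0.0268082
  w_3·f_3 = 0.26 × 0.00240191 = 0.000624497
Denominator: 0.00413767 + 0.0268082 + 0.000624497 = 0.0315703
So the posterior for Subgroup 1 is 0.00413767 / 0.0315703 ≈ 0.1311.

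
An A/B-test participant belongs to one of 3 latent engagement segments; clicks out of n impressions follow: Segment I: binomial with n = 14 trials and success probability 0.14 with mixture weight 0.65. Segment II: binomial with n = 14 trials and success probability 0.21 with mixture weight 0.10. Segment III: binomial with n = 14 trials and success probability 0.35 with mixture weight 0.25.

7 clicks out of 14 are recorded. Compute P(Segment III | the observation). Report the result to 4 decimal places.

By Bayes' theorem, P(k | x) = P(Z=k) f_k(x) / Σ_j P(Z=j) f_j(x).
Component likelihoods at x = 7 clicks out of 14:
  p_I = C(14,7)·0.14^7·0.86^7 = 3432·1.05414e-06·0.347928 = 0.00125873
  p_II = C(14,7)·0.21^7·0.79^7 = 3432·1.80109e-05·0.192039 = 0.0118706
  p_III = C(14,7)·0.35^7·0.65^7 = 3432·0.000643393·0.0490223 = 0.108247
Weight by the priors:
  P(Z=I)·p_I = 0.65 × 0.00125873 = 0.000818175
  P(Z=II)·p_II = 0.10 × 0.0118706 = 0.00118706
  P(Z=III)·p_III = 0.25 × 0.108247 = 0.0270618
Normaliser: 0.000818175 + 0.00118706 + 0.0270618 = 0.0290671
Responsibility of Segment III: 0.0270618 / 0.0290671 ≈ 0.9310

0.9310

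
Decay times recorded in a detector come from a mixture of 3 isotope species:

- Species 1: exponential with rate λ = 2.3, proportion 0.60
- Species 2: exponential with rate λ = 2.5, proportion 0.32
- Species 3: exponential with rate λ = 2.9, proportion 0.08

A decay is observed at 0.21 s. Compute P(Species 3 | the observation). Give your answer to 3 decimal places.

0.087

By Bayes' theorem, P(k | x) = w_k f_k(x) / Σ_j w_j f_j(x).
Exponential densities:
  f_1 = 2.3·e^(−2.3·0.21) = 2.3·e^(−0.4830) = 1.41894
  f_2 = 2.5·e^(−2.5·0.21) = 2.5·e^(−0.5250) = 1.47889
  f_3 = 2.9·e^(−2.9·0.21) = 2.9·e^(−0.6090) = 1.57729
Unnormalised posteriors:
  w_1·f_1 = 0.60 × 1.41894 = 0.851363
  w_2·f_2 = 0.32 × 1.47889 = 0.473244
  w_3·f_3 = 0.08 × 1.57729 = 0.126184
Marginal: 0.851363 + 0.473244 + 0.126184 = 1.45079
P(Species 3 | data) = 0.126184 / 1.45079 ≈ 0.087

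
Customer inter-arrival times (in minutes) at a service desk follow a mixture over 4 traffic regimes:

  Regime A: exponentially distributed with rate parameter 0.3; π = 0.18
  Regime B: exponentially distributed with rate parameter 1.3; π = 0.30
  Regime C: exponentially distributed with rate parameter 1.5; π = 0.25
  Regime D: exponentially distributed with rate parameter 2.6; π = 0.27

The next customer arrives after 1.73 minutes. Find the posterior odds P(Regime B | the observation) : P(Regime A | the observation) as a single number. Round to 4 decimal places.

1.2804

Since P(k|x) ∝ w_k f_k(x), the posterior odds are w_i f_i(x) / (w_j f_j(x)).
Evaluate each component's likelihood at the observed value:
  p_A = 0.3·e^(−0.3·1.73) = 0.3·e^(−0.5190) = 0.178535
  p_B = 1.3·e^(−1.3·1.73) = 1.3·e^(−2.2490) = 0.137156
  p_C = 1.5·e^(−1.5·1.73) = 1.5·e^(−2.5950) = 0.111969
  p_D = 2.6·e^(−2.6·1.73) = 2.6·e^(−4.4980) = 0.0289412
Odds = (0.30/0.18) × (0.137156/0.178535) = 1.66667 × 0.768232 ≈ 1.2804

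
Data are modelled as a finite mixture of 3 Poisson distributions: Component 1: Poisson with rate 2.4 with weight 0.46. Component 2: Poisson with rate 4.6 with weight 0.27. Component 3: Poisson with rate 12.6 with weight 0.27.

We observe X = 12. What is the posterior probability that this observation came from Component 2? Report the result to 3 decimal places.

By Bayes' theorem, P(k | x) = w_k f_k(x) / Σ_j w_j f_j(x).
Evaluate each component's likelihood at the observed value:
  p_1 = 6.91658e-06
  p_2 = 0.00188366
  p_3 = 0.11272
Prior × likelihood for each component:
  w_1·p_1 = 0.46 × 6.91658e-06 = 3.18163e-06
  w_2·p_2 = 0.27 × 0.00188366 = 0.000508588
  w_3·p_3 = 0.27 × 0.11272 = 0.0304343
Normaliser: 3.18163e-06 + 0.000508588 + 0.0304343 = 0.030946
P(Component 2 | the observation) = 0.000508588 / 0.030946 ≈ 0.016

0.016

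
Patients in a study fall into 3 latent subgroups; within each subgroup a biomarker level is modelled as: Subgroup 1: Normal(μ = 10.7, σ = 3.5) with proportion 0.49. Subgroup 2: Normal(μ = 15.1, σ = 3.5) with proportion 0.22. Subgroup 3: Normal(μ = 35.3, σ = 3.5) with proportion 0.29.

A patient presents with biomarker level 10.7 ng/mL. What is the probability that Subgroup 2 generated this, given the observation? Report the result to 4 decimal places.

Posterior ∝ prior × likelihood, so P(k | x) ∝ P(Z=k) f_k(x); normalise over all components.
Evaluate each component's likelihood at the observed value:
  L_1 = 0.113984
  L_2 = 0.0517203
  L_3 = 2.13595e-12
Multiply by the mixture weights:
  P(Z=1)·L_1 = 0.49 × 0.113984 = 0.0558519
  P(Z=2)·L_2 = 0.22 × 0.0517203 = 0.0113785
  P(Z=3)·L_3 = 0.29 × 2.13595e-12 = 6.19425e-13
Denominator: 0.0558519 + 0.0113785 + 6.19425e-13 = 0.0672304
So the posterior for Subgroup 2 is 0.0113785 / 0.0672304 ≈ 0.1692.

0.1692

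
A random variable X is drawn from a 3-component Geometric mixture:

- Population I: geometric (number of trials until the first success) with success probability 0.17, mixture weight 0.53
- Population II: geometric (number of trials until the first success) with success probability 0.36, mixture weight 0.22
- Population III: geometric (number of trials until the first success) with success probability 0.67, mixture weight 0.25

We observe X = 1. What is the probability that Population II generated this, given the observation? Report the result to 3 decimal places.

0.235

Posterior ∝ prior × likelihood, so P(k | x) ∝ π_k f_k(x); normalise over all components.
Geometric probabilities:
  L_I = 0.17·(1−0.17)^0 = 0.17·1 = 0.17
  L_II = 0.36·(1−0.36)^0 = 0.36·1 = 0.36
  L_III = 0.67·(1−0.67)^0 = 0.67·1 = 0.67
Prior × likelihood for each component:
  π_I·L_I = 0.53 × 0.17 = 0.0901
  π_II·L_II = 0.22 × 0.36 = 0.0792
  π_III·L_III = 0.25 × 0.67 = 0.1675
Normaliser: 0.0901 + 0.0792 + 0.1675 = 0.3368
P(Population II | 1) = 0.0792 / 0.3368 ≈ 0.235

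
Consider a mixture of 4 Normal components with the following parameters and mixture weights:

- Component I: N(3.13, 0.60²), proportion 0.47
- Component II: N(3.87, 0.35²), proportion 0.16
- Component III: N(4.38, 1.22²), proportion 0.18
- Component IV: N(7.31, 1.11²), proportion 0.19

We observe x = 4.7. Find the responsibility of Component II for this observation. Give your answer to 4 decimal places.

P(component k | x) = w_k·f_k(x) / marginal(x), where marginal(x) = Σ_j w_j·f_j(x).
Evaluate each component's likelihood at the observed value:
  p_I = 0.0216752
  p_II = 0.0684978
  p_III = 0.315944
  p_IV = 0.0226471
Prior × likelihood for each component:
  w_I·p_I = 0.47 × 0.0216752 = 0.0101874
  w_II·p_II = 0.16 × 0.0684978 = 0.0109597
  w_III·p_III = 0.18 × 0.315944 = 0.05687
  w_IV·p_IV = 0.19 × 0.0226471 = 0.00430294
Denominator: 0.0101874 + 0.0109597 + 0.05687 + 0.00430294 = 0.08232
Responsibility of Component II: 0.0109597 / 0.08232 ≈ 0.1331

0.1331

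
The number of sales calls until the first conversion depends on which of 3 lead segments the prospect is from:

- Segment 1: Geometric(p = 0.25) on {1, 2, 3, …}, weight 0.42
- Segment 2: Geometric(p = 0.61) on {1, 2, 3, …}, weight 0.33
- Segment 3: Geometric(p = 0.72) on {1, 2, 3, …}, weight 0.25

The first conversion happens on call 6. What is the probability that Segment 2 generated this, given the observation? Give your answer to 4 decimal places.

By Bayes' theorem, P(k | x) = π_k f_k(x) / Σ_j π_j f_j(x).
Geometric probabilities:
  f_1 = 0.0593262
  f_2 = 0.00550368
  f_3 = 0.00123915
Unnormalised posteriors:
  π_1·f_1 = 0.42 × 0.0593262 = 0.024917
  π_2·f_2 = 0.33 × 0.00550368 = 0.00181621
  π_3·f_3 = 0.25 × 0.00123915 = 0.000309787
Evidence: 0.024917 + 0.00181621 + 0.000309787 = 0.027043
So the posterior for Segment 2 is 0.00181621 / 0.027043 ≈ 0.0672.

0.0672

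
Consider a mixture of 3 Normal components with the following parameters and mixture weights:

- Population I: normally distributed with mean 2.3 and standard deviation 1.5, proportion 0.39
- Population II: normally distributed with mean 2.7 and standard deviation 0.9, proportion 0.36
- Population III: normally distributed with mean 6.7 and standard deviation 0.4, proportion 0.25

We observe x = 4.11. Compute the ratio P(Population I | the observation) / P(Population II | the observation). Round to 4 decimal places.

Since P(k|x) ∝ P(Z=k) f_k(x), the posterior odds are P(Z=i) f_i(x) / (P(Z=j) f_j(x)).
Component likelihoods at x = 4.11:
  L_I = 0.128423
  L_II = 0.129925
  L_III = 7.84904e-10
Posterior odds = (P(Z=I)·L_I) / (P(Z=II)·L_II) = (0.39·0.128423) / (0.36·0.129925) = 0.050085 / 0.0467729 ≈ 1.0708

1.0708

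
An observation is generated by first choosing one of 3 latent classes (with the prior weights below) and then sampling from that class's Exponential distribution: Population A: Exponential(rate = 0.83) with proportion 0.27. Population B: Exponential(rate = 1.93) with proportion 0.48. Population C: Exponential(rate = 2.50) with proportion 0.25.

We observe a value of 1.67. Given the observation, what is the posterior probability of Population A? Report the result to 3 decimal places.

0.546

P(component k | x) = w_k·f_k(x) / marginal(x), where marginal(x) = Σ_j w_j·f_j(x).
Exponential densities:
  L_A = 0.83·e^(−0.83·1.67) = 0.83·e^(−1.3861) = 0.20754
  L_B = 1.93·e^(−1.93·1.67) = 1.93·e^(−3.2231) = 0.0768746
  L_C = 2.50·e^(−2.50·1.67) = 2.50·e^(−4.1750) = 0.038438
Weight by the priors:
  w_A·L_A = 0.27 × 0.20754 = 0.0560359
  w_B·L_B = 0.48 × 0.0768746 = 0.0368998
  w_C·L_C = 0.25 × 0.038438 = 0.00960949
Marginal: 0.0560359 + 0.0368998 + 0.00960949 = 0.102545
So the posterior for Population A is 0.0560359 / 0.102545 ≈ 0.546.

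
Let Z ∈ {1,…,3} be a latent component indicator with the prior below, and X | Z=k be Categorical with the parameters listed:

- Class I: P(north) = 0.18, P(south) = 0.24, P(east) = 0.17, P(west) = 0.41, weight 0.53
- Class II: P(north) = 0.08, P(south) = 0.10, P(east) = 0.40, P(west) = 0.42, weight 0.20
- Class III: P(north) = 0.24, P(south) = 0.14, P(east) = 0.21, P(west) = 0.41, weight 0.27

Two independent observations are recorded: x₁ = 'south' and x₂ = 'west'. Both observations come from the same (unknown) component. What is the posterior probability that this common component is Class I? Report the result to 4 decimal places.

The responsibility of component k is P(Z=k) f_k(x) divided by Σ_j P(Z=j) f_j(x).
Since both observations come from the same component, the likelihood for component k is f_k(x₁)·f_k(x₂).
  p_I = [0.24] × [0.41] = 0.0984
  p_II = [0.1] × [0.42] = 0.042
  p_III = [0.14] × [0.41] = 0.0574
Unnormalised posteriors:
  P(Z=I)·p_I = 0.53 × 0.0984 = 0.052152
  P(Z=II)·p_II = 0.20 × 0.042 = 0.0084
  P(Z=III)·p_III = 0.27 × 0.0574 = 0.015498
Denominator: 0.052152 + 0.0084 + 0.015498 = 0.07605
Responsibility of Class I: 0.052152 / 0.07605 ≈ 0.6858

0.6858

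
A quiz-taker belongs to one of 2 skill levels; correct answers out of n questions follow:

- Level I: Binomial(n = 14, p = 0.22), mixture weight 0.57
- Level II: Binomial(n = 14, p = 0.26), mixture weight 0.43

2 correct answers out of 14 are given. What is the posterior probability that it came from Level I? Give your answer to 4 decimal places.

0.6409

P(component k | x) = π_k·f_k(x) / marginal(x), where marginal(x) = Σ_j π_j·f_j(x).
Component likelihoods at x = 2 correct answers out of 14:
  f_I = 0.223369
  f_II = 0.16587
Multiply by the mixture weights:
  π_I·f_I = 0.57 × 0.223369 = 0.12732
  π_II·f_II = 0.43 × 0.16587 = 0.0713242
Evidence: 0.12732 + 0.0713242 = 0.198644
P(Level I | data) ≈ 0.6409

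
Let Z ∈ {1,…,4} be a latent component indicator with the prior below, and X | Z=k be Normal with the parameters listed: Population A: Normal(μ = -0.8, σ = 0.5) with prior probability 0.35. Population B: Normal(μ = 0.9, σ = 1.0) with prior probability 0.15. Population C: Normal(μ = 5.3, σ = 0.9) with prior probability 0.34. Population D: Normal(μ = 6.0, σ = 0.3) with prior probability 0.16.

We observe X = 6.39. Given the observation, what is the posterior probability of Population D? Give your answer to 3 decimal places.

The responsibility of component k is P(Z=k) f_k(x) divided by Σ_j P(Z=j) f_j(x).
Evaluate each component's likelihood at the observed value:
  L_A = 9.98339e-46
  L_B = 1.13781e-07
  L_C = 0.212891
  L_D = 0.571229
Unnormalised posteriors:
  P(Z=A)·L_A = 0.35 × 9.98339e-46 = 3.49419e-46
  P(Z=B)·L_B = 0.15 × 1.13781e-07 = 1.70672e-08
  P(Z=C)·L_C = 0.34 × 0.212891 = 0.0723831
  P(Z=D)·L_D = 0.16 × 0.571229 = 0.0913966
Sum: 3.49419e-46 + 1.70672e-08 + 0.0723831 + 0.0913966 = 0.16378
P(Population D | the observation) = 0.0913966 / 0.16378 ≈ 0.558

0.558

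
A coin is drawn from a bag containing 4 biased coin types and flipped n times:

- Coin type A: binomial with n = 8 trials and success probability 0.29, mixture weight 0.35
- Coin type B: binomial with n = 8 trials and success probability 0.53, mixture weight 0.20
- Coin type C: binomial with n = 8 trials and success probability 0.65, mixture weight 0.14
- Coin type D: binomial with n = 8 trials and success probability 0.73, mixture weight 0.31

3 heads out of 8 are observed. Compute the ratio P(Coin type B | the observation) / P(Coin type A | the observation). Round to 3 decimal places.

Since P(k|x) ∝ π_k f_k(x), the posterior odds are π_i f_i(x) / (π_j f_j(x)).
Component likelihoods at x = 3 heads out of 8:
  L_A = C(8,3)·0.29^3·0.71^5 = 56·0.024389·0.180423 = 0.246419
  L_B = C(8,3)·0.53^3·0.47^5 = 56·0.148877·0.0229345 = 0.191208
  L_C = C(8,3)·0.65^3·0.35^5 = 56·0.274625·0.00525219 = 0.0807734
  L_D = C(8,3)·0.73^3·0.27^5 = 56·0.389017·0.00143489 = 0.031259
Odds = (0.20/0.35) × (0.191208/0.246419) = 0.571429 × 0.775945 ≈ 0.443

0.443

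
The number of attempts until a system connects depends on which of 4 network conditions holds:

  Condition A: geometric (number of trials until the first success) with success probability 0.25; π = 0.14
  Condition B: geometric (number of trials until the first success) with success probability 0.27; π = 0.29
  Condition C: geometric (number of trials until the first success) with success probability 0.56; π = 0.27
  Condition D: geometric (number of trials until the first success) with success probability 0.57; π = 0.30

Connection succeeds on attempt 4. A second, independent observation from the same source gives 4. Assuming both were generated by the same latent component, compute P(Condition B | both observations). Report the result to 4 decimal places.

0.5344

The responsibility of component k is π_k f_k(x) divided by Σ_j π_j f_j(x).
Since both observations come from the same component, the likelihood for component k is f_k(x₁)·f_k(x₂).
  L_A = [0.105469] × [0.105469] = 0.0111237
  L_B = [0.105035] × [0.105035] = 0.0110323
  L_C = [0.047703] × [0.047703] = 0.00227558
  L_D = [0.045319] × [0.045319] = 0.00205381
Multiply by the mixture weights:
  π_A·L_A = 0.14 × 0.0111237 = 0.00155731
  π_B·L_B = 0.29 × 0.0110323 = 0.00319936
  π_C·L_C = 0.27 × 0.00227558 = 0.000614407
  π_D·L_D = 0.30 × 0.00205381 = 0.000616143
Marginal: 0.00155731 + 0.00319936 + 0.000614407 + 0.000616143 = 0.00598722
Responsibility of Condition B: 0.00319936 / 0.00598722 ≈ 0.5344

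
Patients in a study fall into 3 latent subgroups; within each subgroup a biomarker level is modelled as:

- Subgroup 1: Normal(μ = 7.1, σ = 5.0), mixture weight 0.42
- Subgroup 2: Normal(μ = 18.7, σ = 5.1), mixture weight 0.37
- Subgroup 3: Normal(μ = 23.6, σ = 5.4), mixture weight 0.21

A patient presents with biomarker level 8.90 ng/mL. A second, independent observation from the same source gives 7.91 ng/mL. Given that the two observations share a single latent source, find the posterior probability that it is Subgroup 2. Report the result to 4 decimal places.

The responsibility of component k is π_k f_k(x) divided by Σ_j π_j f_j(x).
Since both observations come from the same component, the likelihood for component k is f_k(x₁)·f_k(x₂).
  L_1 = [0.0747821] × [0.0787483] = 0.00588897
  L_2 = [0.0123464] × [0.00834374] = 0.000103015
  L_3 = [0.00181697] × [0.00108469] = 1.97084e-06
Prior × likelihood for each component:
  π_1·L_1 = 0.42 × 0.00588897 = 0.00247337
  π_2·L_2 = 0.37 × 0.000103015 = 3.81156e-05
  π_3·L_3 = 0.21 × 1.97084e-06 = 4.13877e-07
Normaliser: 0.00247337 + 3.81156e-05 + 4.13877e-07 = 0.0025119
P(Subgroup 2 | x) = 3.81156e-05 / 0.0025119 ≈ 0.0152

0.0152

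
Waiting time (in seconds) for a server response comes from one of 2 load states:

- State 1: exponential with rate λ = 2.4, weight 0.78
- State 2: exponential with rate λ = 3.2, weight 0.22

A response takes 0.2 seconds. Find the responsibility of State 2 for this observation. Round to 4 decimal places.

Apply Bayes' rule: the posterior for each component is proportional to its prior times its likelihood at x.
Exponential densities:
  f_1 = 2.4·e^(−2.4·0.2) = 2.4·e^(−0.4800) = 1.48508
  f_2 = 3.2·e^(−3.2·0.2) = 3.2·e^(−0.6400) = 1.68734
Prior × likelihood for each component:
  P(Z=1)·f_1 = 0.78 × 1.48508 = 1.15836
  P(Z=2)·f_2 = 0.22 × 1.68734 = 0.371214
Marginal: 1.15836 + 0.371214 = 1.52958
P(State 2 | data) ≈ 0.2427

0.2427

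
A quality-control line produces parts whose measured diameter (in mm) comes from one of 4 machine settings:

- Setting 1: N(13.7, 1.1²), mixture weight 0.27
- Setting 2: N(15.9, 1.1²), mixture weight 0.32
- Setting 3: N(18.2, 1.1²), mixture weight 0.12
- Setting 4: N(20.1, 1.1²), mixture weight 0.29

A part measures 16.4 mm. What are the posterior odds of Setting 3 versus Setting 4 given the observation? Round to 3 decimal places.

31.056

Posterior odds = (π_i f_i(x)) / (π_j f_j(x)); the normalising sum cancels.
Normal densities:
  p_1 = (1/(1.1·√(2π)))·exp(−(16.4−13.7)²/(2·1.1²)) = 0.362675·exp(-3.01240) = 0.0178341
  p_2 = (1/(1.1·√(2π)))·exp(−(16.4−15.9)²/(2·1.1²)) = 0.362675·exp(-0.10331) = 0.327079
  p_3 = (1/(1.1·√(2π)))·exp(−(16.4−18.2)²/(2·1.1²)) = 0.362675·exp(-1.33884) = 0.0950748
  p_4 = (1/(1.1·√(2π)))·exp(−(16.4−20.1)²/(2·1.1²)) = 0.362675·exp(-5.65702) = 0.00126678
Odds = (0.12/0.29) × (0.0950748/0.00126678) = 0.413793 × 75.052 ≈ 31.056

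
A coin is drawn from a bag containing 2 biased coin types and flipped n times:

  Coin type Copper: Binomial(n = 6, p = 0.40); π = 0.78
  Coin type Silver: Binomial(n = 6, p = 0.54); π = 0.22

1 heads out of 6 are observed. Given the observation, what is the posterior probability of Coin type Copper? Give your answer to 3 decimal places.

0.908

Apply Bayes' rule: the posterior for each component is proportional to its prior times its likelihood at x.
Binomial probabilities:
  L_Copper = C(6,1)·0.40^1·0.60^5 = 6·0.4·0.07776 = 0.186624
  L_Silver = C(6,1)·0.54^1·0.46^5 = 6·0.54·0.0205963 = 0.066732
Unnormalised posteriors:
  π_Copper·L_Copper = 0.78 × 0.186624 = 0.145567
  π_Silver·L_Silver = 0.22 × 0.066732 = 0.014681
Marginal: 0.145567 + 0.014681 = 0.160248
Responsibility of Coin type Copper: 0.145567 / 0.160248 ≈ 0.908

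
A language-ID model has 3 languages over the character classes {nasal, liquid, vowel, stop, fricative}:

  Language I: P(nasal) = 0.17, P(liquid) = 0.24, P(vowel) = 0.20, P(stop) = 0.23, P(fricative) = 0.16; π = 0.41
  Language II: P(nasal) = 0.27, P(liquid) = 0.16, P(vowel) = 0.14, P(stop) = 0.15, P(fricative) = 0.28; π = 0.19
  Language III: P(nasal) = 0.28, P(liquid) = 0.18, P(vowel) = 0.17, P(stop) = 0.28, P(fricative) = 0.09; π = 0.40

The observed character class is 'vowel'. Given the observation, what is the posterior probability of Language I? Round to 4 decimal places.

0.4643

The responsibility of component k is π_k f_k(x) divided by Σ_j π_j f_j(x).
Evaluate each component's likelihood at the observed value:
  L_I = P(vowel | comp) = 0.20
  L_II = P(vowel | comp) = 0.14
  L_III = P(vowel | comp) = 0.17
Weight by the priors:
  π_I·L_I = 0.41 × 0.2 = 0.082
  π_II·L_II = 0.19 × 0.14 = 0.0266
  π_III·L_III = 0.40 × 0.17 = 0.068
Marginal: 0.082 + 0.0266 + 0.068 = 0.1766
Responsibility of Language I: 0.082 / 0.1766 ≈ 0.4643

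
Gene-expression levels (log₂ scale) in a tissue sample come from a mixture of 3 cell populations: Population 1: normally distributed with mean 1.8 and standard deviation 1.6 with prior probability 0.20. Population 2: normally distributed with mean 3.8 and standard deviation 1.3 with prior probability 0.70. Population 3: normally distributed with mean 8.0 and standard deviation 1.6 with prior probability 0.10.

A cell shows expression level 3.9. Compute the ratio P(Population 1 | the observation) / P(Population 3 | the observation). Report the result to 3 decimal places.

Posterior odds = (P(Z=i) f_i(x)) / (P(Z=j) f_j(x)); the normalising sum cancels.
Normal densities:
  L_1 = 0.105371
  L_2 = 0.305972
  L_3 = 0.00935218
0.0210741 / 0.000935218 ≈ 22.534

22.534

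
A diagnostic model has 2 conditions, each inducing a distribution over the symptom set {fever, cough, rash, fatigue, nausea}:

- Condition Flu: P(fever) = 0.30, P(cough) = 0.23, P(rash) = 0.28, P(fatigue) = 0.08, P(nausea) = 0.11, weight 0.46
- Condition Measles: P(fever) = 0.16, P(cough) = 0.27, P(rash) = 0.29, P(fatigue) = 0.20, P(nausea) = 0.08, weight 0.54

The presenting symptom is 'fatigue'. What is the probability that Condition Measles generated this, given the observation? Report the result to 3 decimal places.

The responsibility of component k is π_k f_k(x) divided by Σ_j π_j f_j(x).
Categorical probabilities:
  p_Flu = 0.08
  p_Measles = 0.2
Weight by the priors:
  π_Flu·p_Flu = 0.46 × 0.08 = 0.0368
  π_Measles·p_Measles = 0.54 × 0.2 = 0.108
Evidence: 0.0368 + 0.108 = 0.1448
Responsibility of Condition Measles: 0.108 / 0.1448 ≈ 0.746

0.746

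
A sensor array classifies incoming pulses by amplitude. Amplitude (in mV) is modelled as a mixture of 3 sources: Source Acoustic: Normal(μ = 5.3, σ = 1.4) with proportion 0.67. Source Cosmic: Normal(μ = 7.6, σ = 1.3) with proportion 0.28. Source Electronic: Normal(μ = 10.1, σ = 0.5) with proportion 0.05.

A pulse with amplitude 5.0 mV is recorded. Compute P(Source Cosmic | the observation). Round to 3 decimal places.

By Bayes' theorem, P(k | x) = w_k f_k(x) / Σ_j w_j f_j(x).
Normal densities:
  p_Acoustic = 0.278491
  p_Cosmic = 0.0415315
  p_Electronic = 2.04146e-23
Weight by the priors:
  w_Acoustic·p_Acoustic = 0.67 × 0.278491 = 0.186589
  w_Cosmic·p_Cosmic = 0.28 × 0.0415315 = 0.0116288
  w_Electronic·p_Electronic = 0.05 × 2.04146e-23 = 1.02073e-24
Marginal: 0.186589 + 0.0116288 + 1.02073e-24 = 0.198218
P(Source Cosmic | 5.0 mV) = 0.0116288 / 0.198218 ≈ 0.059

0.059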